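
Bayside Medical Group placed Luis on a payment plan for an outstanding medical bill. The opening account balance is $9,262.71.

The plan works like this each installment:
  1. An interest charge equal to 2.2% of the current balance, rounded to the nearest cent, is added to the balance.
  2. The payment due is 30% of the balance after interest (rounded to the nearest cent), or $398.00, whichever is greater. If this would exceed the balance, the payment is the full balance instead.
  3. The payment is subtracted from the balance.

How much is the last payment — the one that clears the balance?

# | Opening | Interest | Payment | End bal
1 | $9,262.71 | $203.78 | $2,839.95 | $6,626.54
2 | $6,626.54 | $145.78 | $2,031.70 | $4,740.62
3 | $4,740.62 | $104.29 | $1,453.47 | $3,391.44
4 | $3,391.44 | $74.61 | $1,039.82 | $2,426.23
5 | $2,426.23 | $53.38 | $743.88 | $1,735.73
6 | $1,735.73 | $38.19 | $532.18 | $1,241.74
7 | $1,241.74 | $27.32 | $398.00 | $871.06
8 | $871.06 | $19.16 | $398.00 | $492.22
9 | $492.22 | $10.83 | $398.00 | $105.05
10 | $105.05 | $2.31 | $107.36 | $0.00

$107.36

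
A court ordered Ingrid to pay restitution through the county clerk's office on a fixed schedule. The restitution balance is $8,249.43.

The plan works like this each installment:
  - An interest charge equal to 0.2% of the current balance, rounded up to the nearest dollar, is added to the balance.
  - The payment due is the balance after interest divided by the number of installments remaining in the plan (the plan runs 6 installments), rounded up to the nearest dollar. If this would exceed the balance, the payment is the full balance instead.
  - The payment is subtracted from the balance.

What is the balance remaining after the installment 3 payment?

$4,149.43

Installment 1: $8,249.43 +$17.00 interest = $8,266.43; pay $1,378.00 → $6,888.43
Installment 2: $6,888.43 +$14.00 interest = $6,902.43; pay $1,381.00 → $5,521.43
Installment 3: $5,521.43 +$12.00 interest = $5,533.43; pay $1,384.00 → $4,149.43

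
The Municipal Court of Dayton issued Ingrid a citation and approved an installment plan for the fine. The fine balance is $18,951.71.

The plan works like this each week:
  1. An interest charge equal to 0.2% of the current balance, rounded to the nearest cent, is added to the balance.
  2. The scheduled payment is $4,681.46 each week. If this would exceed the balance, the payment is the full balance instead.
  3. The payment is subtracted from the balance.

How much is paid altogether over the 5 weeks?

$19,048.17

Week 1: $18,951.71 +$37.90 interest = $18,989.61; pay $4,681.46 → $14,308.15
Week 2: $14,308.15 +$28.62 interest = $14,336.77; pay $4,681.46 → $9,655.31
Week 3: $9,655.31 +$19.31 interest = $9,674.62; pay $4,681.46 → $4,993.16
Week 4: $4,993.16 +$9.99 interest = $5,003.15; pay $4,681.46 → $321.69
Week 5: $321.69 +$0.64 interest = $322.33; pay $322.33 → $0.00
Total paid: $19,048.17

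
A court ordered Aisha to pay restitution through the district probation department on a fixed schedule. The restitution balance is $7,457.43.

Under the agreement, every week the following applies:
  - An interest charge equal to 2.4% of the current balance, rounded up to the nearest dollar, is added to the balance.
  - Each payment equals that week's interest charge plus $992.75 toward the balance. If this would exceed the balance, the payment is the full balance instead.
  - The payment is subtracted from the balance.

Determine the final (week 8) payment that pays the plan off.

$521.18

Week 1: opening $7,457.43; interest $179.00 → $7,636.43; payment $1,171.75; balance $6,464.68
Week 2: opening $6,464.68; interest $156.00 → $6,620.68; payment $1,148.75; balance $5,471.93
Week 3: opening $5,471.93; interest $132.00 → $5,603.93; payment $1,124.75; balance $4,479.18
Week 4: opening $4,479.18; interest $108.00 → $4,587.18; payment $1,100.75; balance $3,486.43
Week 5: opening $3,486.43; interest $84.00 → $3,570.43; payment $1,076.75; balance $2,493.68
Week 6: opening $2,493.68; interest $60.00 → $2,553.68; payment $1,052.75; balance $1,500.93
Week 7: opening $1,500.93; interest $37.00 → $1,537.93; payment $1,029.75; balance $508.18
Week 8: opening $508.18; interest $13.00 → $521.18; payment $521.18; balance $0.00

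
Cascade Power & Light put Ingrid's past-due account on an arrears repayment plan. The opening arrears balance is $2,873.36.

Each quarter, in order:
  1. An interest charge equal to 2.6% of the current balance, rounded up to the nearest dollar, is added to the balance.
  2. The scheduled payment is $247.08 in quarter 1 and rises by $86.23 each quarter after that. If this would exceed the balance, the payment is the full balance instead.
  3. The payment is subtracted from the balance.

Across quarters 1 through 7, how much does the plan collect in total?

Quarter 1: opening $2,873.36; interest $75.00 → $2,948.36; payment $247.08; balance $2,701.28
Quarter 2: opening $2,701.28; interest $71.00 → $2,772.28; payment $333.31; balance $2,438.97
Quarter 3: opening $2,438.97; interest $64.00 → $2,502.97; payment $419.54; balance $2,083.43
Quarter 4: opening $2,083.43; interest $55.00 → $2,138.43; payment $505.77; balance $1,632.66
Quarter 5: opening $1,632.66; interest $43.00 → $1,675.66; payment $592.00; balance $1,083.66
Quarter 6: opening $1,083.66; interest $29.00 → $1,112.66; payment $678.23; balance $434.43
Quarter 7: opening $434.43; interest $12.00 → $446.43; payment $446.43; balance $0.00
Total paid: $3,222.36

$3,222.36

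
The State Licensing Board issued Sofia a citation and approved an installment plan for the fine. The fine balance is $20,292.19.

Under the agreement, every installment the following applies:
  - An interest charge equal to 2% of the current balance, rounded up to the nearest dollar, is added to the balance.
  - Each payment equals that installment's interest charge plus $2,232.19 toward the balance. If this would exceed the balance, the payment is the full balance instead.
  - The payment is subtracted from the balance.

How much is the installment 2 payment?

Installment 1: opening $20,292.19; interest $406.00 → $20,698.19; payment $2,638.19; balance $18,060.00
Installment 2: opening $18,060.00; interest $362.00 → $18,422.00; payment $2,594.19; balance $15,827.81

$2,594.19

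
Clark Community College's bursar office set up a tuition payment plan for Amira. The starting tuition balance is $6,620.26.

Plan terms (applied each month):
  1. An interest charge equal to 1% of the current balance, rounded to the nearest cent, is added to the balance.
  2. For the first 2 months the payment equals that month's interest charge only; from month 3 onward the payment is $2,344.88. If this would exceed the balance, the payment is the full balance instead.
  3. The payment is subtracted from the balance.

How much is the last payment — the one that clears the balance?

$2,060.52

Month 1: $6,620.26 +$66.20 interest = $6,686.46; pay $66.20 → $6,620.26
Month 2: $6,620.26 +$66.20 interest = $6,686.46; pay $66.20 → $6,620.26
Month 3: $6,620.26 +$66.20 interest = $6,686.46; pay $2,344.88 → $4,341.58
Month 4: $4,341.58 +$43.42 interest = $4,385.00; pay $2,344.88 → $2,040.12
Month 5: $2,040.12 +$20.40 interest = $2,060.52; pay $2,060.52 → $0.00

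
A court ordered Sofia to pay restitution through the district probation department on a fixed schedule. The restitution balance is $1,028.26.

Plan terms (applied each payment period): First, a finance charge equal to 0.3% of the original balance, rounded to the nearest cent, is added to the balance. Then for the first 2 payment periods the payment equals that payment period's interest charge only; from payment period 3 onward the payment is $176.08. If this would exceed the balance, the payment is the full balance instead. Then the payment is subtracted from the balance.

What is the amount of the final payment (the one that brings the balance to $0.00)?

$166.34

Payment period 1: $1,028.26 +$3.08 interest = $1,031.34; pay $3.08 → $1,028.26
Payment period 2: $1,028.26 +$3.08 interest = $1,031.34; pay $3.08 → $1,028.26
Payment period 3: $1,028.26 +$3.08 interest = $1,031.34; pay $176.08 → $855.26
Payment period 4: $855.26 +$3.08 interest = $858.34; pay $176.08 → $682.26
Payment period 5: $682.26 +$3.08 interest = $685.34; pay $176.08 → $509.26
Payment period 6: $509.26 +$3.08 interest = $512.34; pay $176.08 → $336.26
Payment period 7: $336.26 +$3.08 interest = $339.34; pay $176.08 → $163.26
Payment period 8: $163.26 +$3.08 interest = $166.34; pay $166.34 → $0.00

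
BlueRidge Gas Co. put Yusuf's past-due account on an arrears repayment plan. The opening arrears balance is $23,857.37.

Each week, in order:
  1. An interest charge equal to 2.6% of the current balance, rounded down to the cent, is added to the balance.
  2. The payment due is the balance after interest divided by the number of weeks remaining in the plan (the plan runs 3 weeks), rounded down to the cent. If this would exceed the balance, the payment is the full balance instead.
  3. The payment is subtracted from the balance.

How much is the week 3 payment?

Week 1: opening $23,857.37; interest $620.29 → $24,477.66; payment $8,159.22; balance $16,318.44
Week 2: opening $16,318.44; interest $424.27 → $16,742.71; payment $8,371.35; balance $8,371.36
Week 3: opening $8,371.36; interest $217.65 → $8,589.01; payment $8,589.01; balance $0.00

$8,589.01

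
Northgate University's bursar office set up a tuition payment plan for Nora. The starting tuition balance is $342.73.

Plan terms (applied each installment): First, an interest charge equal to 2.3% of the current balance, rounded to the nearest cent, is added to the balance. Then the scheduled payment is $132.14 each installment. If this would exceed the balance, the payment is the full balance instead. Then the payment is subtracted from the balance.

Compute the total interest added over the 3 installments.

$15.00

Installment 1: opening $342.73; interest $7.88 → $350.61; payment $132.14; balance $218.47
Installment 2: opening $218.47; interest $5.02 → $223.49; payment $132.14; balance $91.35
Installment 3: opening $91.35; interest $2.10 → $93.45; payment $93.45; balance $0.00
Total interest: $7.88 + $5.02 + $2.10 = $15.00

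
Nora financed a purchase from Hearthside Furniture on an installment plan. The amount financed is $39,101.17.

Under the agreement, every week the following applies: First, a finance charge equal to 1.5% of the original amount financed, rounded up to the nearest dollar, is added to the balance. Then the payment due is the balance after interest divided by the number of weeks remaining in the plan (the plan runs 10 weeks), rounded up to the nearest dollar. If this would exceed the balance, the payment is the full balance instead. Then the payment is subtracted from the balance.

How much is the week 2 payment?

Week 1: opening $39,101.17; interest $587.00 → $39,688.17; payment $3,969.00; balance $35,719.17
Week 2: opening $35,719.17; interest $587.00 → $36,306.17; payment $4,035.00; balance $32,271.17

$4,035.00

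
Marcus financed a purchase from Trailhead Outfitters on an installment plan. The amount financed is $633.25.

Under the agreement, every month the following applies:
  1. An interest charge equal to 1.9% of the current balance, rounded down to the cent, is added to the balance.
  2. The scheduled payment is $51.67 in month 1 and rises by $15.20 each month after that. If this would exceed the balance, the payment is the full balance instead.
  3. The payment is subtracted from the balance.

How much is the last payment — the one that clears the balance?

Month 1: opening $633.25; interest $12.03 → $645.28; payment $51.67; balance $593.61
Month 2: opening $593.61; interest $11.27 → $604.88; payment $66.87; balance $538.01
Month 3: opening $538.01; interest $10.22 → $548.23; payment $82.07; balance $466.16
Month 4: opening $466.16; interest $8.85 → $475.01; payment $97.27; balance $377.74
Month 5: opening $377.74; interest $7.17 → $384.91; payment $112.47; balance $272.44
Month 6: opening $272.44; interest $5.17 → $277.61; payment $127.67; balance $149.94
Month 7: opening $149.94; interest $2.84 → $152.78; payment $142.87; balance $9.91
Month 8: opening $9.91; interest $0.18 → $10.09; payment $10.09; balance $0.00

$10.09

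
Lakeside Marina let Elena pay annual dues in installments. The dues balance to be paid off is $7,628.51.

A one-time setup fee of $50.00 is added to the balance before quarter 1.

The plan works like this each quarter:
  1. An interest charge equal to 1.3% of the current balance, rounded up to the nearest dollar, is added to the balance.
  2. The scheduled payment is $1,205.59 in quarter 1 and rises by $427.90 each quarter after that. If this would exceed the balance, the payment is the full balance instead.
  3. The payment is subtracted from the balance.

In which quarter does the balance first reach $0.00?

Quarter 1: $7,678.51 +$100.00 interest = $7,778.51; pay $1,205.59 → $6,572.92
Quarter 2: $6,572.92 +$86.00 interest = $6,658.92; pay $1,633.49 → $5,025.43
Quarter 3: $5,025.43 +$66.00 interest = $5,091.43; pay $2,061.39 → $3,030.04
Quarter 4: $3,030.04 +$40.00 interest = $3,070.04; pay $2,489.29 → $580.75
Quarter 5: $580.75 +$8.00 interest = $588.75; pay $588.75 → $0.00
Balance reaches $0.00 in quarter 5.

5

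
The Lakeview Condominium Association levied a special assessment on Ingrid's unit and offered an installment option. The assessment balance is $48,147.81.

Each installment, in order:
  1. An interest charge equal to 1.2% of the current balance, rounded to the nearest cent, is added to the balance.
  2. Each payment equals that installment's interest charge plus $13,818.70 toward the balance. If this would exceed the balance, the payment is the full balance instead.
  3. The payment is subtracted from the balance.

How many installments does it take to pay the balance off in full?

Installment 1: opening $48,147.81; interest $577.77 → $48,725.58; payment $14,396.47; balance $34,329.11
Installment 2: opening $34,329.11; interest $411.95 → $34,741.06; payment $14,230.65; balance $20,510.41
Installment 3: opening $20,510.41; interest $246.12 → $20,756.53; payment $14,064.82; balance $6,691.71
Installment 4: opening $6,691.71; interest $80.30 → $6,772.01; payment $6,772.01; balance $0.00
Balance reaches $0.00 in installment 4.

4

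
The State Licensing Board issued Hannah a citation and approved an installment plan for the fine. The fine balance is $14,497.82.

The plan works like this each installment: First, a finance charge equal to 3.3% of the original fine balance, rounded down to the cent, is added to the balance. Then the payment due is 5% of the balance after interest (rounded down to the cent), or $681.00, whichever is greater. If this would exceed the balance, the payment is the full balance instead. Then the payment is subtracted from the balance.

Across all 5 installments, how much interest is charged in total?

# | Opening | Interest | Payment | End bal
1 | $14,497.82 | $478.42 | $748.81 | $14,227.43
2 | $14,227.43 | $478.42 | $735.29 | $13,970.56
3 | $13,970.56 | $478.42 | $722.44 | $13,726.54
4 | $13,726.54 | $478.42 | $710.24 | $13,494.72
5 | $13,494.72 | $478.42 | $698.65 | $13,274.49
Total interest: $478.42 + $478.42 + $478.42 + $478.42 + $478.42 = $2,392.10

$2,392.10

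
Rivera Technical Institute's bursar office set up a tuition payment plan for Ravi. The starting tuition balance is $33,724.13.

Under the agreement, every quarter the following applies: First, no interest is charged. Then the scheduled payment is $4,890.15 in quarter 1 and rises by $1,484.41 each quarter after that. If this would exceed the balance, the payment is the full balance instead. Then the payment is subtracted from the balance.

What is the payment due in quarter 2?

Quarter 1: opening $33,724.13; payment $4,890.15; balance $28,833.98
Quarter 2: opening $28,833.98; payment $6,374.56; balance $22,459.42

$6,374.56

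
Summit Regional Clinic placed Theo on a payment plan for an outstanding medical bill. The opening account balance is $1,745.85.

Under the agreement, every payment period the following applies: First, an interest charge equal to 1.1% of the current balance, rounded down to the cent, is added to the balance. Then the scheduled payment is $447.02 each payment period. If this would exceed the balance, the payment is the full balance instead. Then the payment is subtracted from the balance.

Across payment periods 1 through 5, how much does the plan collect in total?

Payment period 1: opening $1,745.85; interest $19.20 → $1,765.05; payment $447.02; balance $1,318.03
Payment period 2: opening $1,318.03; interest $14.49 → $1,332.52; payment $447.02; balance $885.50
Payment period 3: opening $885.50; interest $9.74 → $895.24; payment $447.02; balance $448.22
Payment period 4: opening $448.22; interest $4.93 → $453.15; payment $447.02; balance $6.13
Payment period 5: opening $6.13; interest $0.06 → $6.19; payment $6.19; balance $0.00
Total paid: $1,794.27

$1,794.27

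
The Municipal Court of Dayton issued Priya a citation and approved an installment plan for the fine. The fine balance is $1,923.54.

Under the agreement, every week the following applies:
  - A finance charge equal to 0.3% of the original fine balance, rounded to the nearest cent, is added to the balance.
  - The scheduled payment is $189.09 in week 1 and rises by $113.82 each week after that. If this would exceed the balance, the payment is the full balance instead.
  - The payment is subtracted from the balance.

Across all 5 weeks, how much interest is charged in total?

$28.85

# | Opening | Interest | Payment | End bal
1 | $1,923.54 | $5.77 | $189.09 | $1,740.22
2 | $1,740.22 | $5.77 | $302.91 | $1,443.08
3 | $1,443.08 | $5.77 | $416.73 | $1,032.12
4 | $1,032.12 | $5.77 | $530.55 | $507.34
5 | $507.34 | $5.77 | $513.11 | $0.00
Total interest: $5.77 + $5.77 + $5.77 + $5.77 + $5.77 = $28.85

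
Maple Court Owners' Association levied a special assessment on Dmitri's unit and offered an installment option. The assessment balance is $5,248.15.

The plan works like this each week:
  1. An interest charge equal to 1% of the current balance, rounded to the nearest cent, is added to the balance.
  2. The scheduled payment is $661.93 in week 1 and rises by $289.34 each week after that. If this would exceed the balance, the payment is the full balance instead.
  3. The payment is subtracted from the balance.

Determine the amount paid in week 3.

$1,240.61

Week 1: opening $5,248.15; interest $52.48 → $5,300.63; payment $661.93; balance $4,638.70
Week 2: opening $4,638.70; interest $46.39 → $4,685.09; payment $951.27; balance $3,733.82
Week 3: opening $3,733.82; interest $37.34 → $3,771.16; payment $1,240.61; balance $2,530.55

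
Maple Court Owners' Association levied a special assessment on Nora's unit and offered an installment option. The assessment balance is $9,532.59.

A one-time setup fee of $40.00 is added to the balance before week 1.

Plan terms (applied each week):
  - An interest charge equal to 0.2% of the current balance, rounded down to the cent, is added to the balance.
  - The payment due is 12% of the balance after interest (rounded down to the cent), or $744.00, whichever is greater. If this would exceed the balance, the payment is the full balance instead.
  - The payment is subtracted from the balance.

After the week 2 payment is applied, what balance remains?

$7,442.70

Week 1: opening $9,572.59; interest $19.14 → $9,591.73; payment $1,151.00; balance $8,440.73
Week 2: opening $8,440.73; interest $16.88 → $8,457.61; payment $1,014.91; balance $7,442.70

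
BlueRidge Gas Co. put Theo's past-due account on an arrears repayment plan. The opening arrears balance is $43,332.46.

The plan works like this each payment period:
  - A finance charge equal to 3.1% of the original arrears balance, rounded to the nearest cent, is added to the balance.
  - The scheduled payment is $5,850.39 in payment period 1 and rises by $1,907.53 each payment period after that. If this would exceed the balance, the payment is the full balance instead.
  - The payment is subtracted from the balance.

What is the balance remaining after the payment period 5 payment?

$1,721.76

Payment period 1: $43,332.46 +$1,343.31 interest = $44,675.77; pay $5,850.39 → $38,825.38
Payment period 2: $38,825.38 +$1,343.31 interest = $40,168.69; pay $7,757.92 → $32,410.77
Payment period 3: $32,410.77 +$1,343.31 interest = $33,754.08; pay $9,665.45 → $24,088.63
Payment period 4: $24,088.63 +$1,343.31 interest = $25,431.94; pay $11,572.98 → $13,858.96
Payment period 5: $13,858.96 +$1,343.31 interest = $15,202.27; pay $13,480.51 → $1,721.76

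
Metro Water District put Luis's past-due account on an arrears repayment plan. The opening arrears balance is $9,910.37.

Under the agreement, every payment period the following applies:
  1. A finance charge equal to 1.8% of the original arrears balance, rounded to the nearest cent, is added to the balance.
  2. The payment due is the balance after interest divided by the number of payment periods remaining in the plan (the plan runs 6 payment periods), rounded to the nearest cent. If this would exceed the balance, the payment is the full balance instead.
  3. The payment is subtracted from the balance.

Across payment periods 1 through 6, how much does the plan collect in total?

# | Opening | Interest | Payment | End bal
1 | $9,910.37 | $178.39 | $1,681.46 | $8,407.30
2 | $8,407.30 | $178.39 | $1,717.14 | $6,868.55
3 | $6,868.55 | $178.39 | $1,761.74 | $5,285.20
4 | $5,285.20 | $178.39 | $1,821.20 | $3,642.39
5 | $3,642.39 | $178.39 | $1,910.39 | $1,910.39
6 | $1,910.39 | $178.39 | $2,088.78 | $0.00
Total paid: $10,980.71

$10,980.71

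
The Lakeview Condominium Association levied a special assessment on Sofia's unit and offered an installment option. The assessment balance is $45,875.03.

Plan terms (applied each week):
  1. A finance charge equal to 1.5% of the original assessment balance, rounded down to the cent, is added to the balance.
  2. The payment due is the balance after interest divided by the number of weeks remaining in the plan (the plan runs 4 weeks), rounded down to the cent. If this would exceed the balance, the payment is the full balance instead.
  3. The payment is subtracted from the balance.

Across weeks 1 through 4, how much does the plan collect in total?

$48,627.51

# | Opening | Interest | Payment | End bal
1 | $45,875.03 | $688.12 | $11,640.78 | $34,922.37
2 | $34,922.37 | $688.12 | $11,870.16 | $23,740.33
3 | $23,740.33 | $688.12 | $12,214.22 | $12,214.23
4 | $12,214.23 | $688.12 | $12,902.35 | $0.00
Total paid: $48,627.51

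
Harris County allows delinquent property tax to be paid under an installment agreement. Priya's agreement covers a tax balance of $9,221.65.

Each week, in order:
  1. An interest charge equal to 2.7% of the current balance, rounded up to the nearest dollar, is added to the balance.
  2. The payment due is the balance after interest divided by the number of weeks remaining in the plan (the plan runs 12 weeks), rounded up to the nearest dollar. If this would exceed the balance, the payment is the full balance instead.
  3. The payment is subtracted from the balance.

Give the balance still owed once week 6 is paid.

$5,409.65

# | Opening | Interest | Payment | End bal
1 | $9,221.65 | $249.00 | $790.00 | $8,680.65
2 | $8,680.65 | $235.00 | $811.00 | $8,104.65
3 | $8,104.65 | $219.00 | $833.00 | $7,490.65
4 | $7,490.65 | $203.00 | $855.00 | $6,838.65
5 | $6,838.65 | $185.00 | $878.00 | $6,145.65
6 | $6,145.65 | $166.00 | $902.00 | $5,409.65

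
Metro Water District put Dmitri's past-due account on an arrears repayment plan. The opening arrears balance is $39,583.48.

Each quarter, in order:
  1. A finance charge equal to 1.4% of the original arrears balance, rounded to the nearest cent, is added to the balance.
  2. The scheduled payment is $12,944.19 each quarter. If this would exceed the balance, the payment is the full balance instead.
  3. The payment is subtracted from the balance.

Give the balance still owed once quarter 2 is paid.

Quarter 1: opening $39,583.48; interest $554.17 → $40,137.65; payment $12,944.19; balance $27,193.46
Quarter 2: opening $27,193.46; interest $554.17 → $27,747.63; payment $12,944.19; balance $14,803.44

$14,803.44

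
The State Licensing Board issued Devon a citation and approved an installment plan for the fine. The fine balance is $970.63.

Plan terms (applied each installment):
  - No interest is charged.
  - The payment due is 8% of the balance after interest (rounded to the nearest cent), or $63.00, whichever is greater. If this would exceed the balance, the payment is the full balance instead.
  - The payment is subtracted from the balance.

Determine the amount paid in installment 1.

Installment 1: $970.63 − $77.65 → $892.98

$77.65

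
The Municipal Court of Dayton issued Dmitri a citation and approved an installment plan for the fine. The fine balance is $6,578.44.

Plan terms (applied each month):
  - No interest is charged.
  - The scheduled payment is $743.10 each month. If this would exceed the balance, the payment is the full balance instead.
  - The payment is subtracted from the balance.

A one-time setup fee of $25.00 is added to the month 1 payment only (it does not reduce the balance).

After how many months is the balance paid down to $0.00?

Month 1: opening $6,578.44; payment $743.10 (+ $25.00 fee); balance $5,835.34
Month 2: opening $5,835.34; payment $743.10; balance $5,092.24
Month 3: opening $5,092.24; payment $743.10; balance $4,349.14
Month 4: opening $4,349.14; payment $743.10; balance $3,606.04
Month 5: opening $3,606.04; payment $743.10; balance $2,862.94
Month 6: opening $2,862.94; payment $743.10; balance $2,119.84
Month 7: opening $2,119.84; payment $743.10; balance $1,376.74
Month 8: opening $1,376.74; payment $743.10; balance $633.64
Month 9: opening $633.64; payment $633.64; balance $0.00
Balance reaches $0.00 in month 9.

9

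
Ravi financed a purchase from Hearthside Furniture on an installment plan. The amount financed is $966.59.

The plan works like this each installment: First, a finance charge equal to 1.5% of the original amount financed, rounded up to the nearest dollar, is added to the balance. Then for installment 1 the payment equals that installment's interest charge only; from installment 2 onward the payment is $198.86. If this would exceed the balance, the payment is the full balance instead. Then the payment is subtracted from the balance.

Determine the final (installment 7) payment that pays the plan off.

$62.29

Installment 1: opening $966.59; interest $15.00 → $981.59; payment $15.00; balance $966.59
Installment 2: opening $966.59; interest $15.00 → $981.59; payment $198.86; balance $782.73
Installment 3: opening $782.73; interest $15.00 → $797.73; payment $198.86; balance $598.87
Installment 4: opening $598.87; interest $15.00 → $613.87; payment $198.86; balance $415.01
Installment 5: opening $415.01; interest $15.00 → $430.01; payment $198.86; balance $231.15
Installment 6: opening $231.15; interest $15.00 → $246.15; payment $198.86; balance $47.29
Installment 7: opening $47.29; interest $15.00 → $62.29; payment $62.29; balance $0.00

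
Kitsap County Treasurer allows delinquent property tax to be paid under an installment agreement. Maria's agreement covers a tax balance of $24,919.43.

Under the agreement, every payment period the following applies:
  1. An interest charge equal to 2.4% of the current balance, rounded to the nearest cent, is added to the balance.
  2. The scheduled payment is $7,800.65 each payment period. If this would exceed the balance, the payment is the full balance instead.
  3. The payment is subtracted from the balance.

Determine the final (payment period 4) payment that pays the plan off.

Payment period 1: opening $24,919.43; interest $598.07 → $25,517.50; payment $7,800.65; balance $17,716.85
Payment period 2: opening $17,716.85; interest $425.20 → $18,142.05; payment $7,800.65; balance $10,341.40
Payment period 3: opening $10,341.40; interest $248.19 → $10,589.59; payment $7,800.65; balance $2,788.94
Payment period 4: opening $2,788.94; interest $66.93 → $2,855.87; payment $2,855.87; balance $0.00

$2,855.87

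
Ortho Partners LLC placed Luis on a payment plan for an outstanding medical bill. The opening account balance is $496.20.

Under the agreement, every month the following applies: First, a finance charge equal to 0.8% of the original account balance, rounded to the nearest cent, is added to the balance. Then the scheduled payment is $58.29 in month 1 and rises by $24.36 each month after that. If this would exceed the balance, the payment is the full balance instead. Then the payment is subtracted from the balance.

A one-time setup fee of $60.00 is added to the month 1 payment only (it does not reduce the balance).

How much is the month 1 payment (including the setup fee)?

$118.29

Month 1: opening $496.20; interest $3.97 → $500.17; payment $58.29 (+ $60.00 fee); balance $441.88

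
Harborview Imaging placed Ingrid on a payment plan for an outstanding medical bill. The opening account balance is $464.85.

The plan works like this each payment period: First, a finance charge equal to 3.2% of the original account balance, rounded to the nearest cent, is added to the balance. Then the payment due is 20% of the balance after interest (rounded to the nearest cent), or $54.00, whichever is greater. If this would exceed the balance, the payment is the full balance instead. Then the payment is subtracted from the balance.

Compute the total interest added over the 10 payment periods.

$148.80

Payment period 1: $464.85 +$14.88 interest = $479.73; pay $95.95 → $383.78
Payment period 2: $383.78 +$14.88 interest = $398.66; pay $79.73 → $318.93
Payment period 3: $318.93 +$14.88 interest = $333.81; pay $66.76 → $267.05
Payment period 4: $267.05 +$14.88 interest = $281.93; pay $56.39 → $225.54
Payment period 5: $225.54 +$14.88 interest = $240.42; pay $54.00 → $186.42
Payment period 6: $186.42 +$14.88 interest = $201.30; pay $54.00 → $147.30
Payment period 7: $147.30 +$14.88 interest = $162.18; pay $54.00 → $108.18
Payment period 8: $108.18 +$14.88 interest = $123.06; pay $54.00 → $69.06
Payment period 9: $69.06 +$14.88 interest = $83.94; pay $54.00 → $29.94
Payment period 10: $29.94 +$14.88 interest = $44.82; pay $44.82 → $0.00
Total interest: $14.88 + $14.88 + $14.88 + $14.88 + $14.88 + $14.88 + $14.88 + $14.88 + $14.88 + $14.88 = $148.80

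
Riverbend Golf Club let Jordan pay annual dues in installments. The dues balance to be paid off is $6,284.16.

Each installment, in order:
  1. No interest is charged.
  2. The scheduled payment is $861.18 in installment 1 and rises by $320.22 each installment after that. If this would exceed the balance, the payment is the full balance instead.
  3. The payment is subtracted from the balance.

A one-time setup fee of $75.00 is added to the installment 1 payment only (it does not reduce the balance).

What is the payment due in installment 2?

$1,181.40

Installment 1: $6,284.16 − $861.18 (+ $75.00 fee) → $5,422.98
Installment 2: $5,422.98 − $1,181.40 → $4,241.58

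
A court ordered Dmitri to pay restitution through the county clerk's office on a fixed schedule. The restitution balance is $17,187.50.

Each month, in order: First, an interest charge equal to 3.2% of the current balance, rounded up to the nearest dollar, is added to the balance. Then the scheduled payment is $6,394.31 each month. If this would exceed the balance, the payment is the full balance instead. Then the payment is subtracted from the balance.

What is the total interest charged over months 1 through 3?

$1,083.00

Month 1: opening $17,187.50; interest $550.00 → $17,737.50; payment $6,394.31; balance $11,343.19
Month 2: opening $11,343.19; interest $363.00 → $11,706.19; payment $6,394.31; balance $5,311.88
Month 3: opening $5,311.88; interest $170.00 → $5,481.88; payment $5,481.88; balance $0.00
Total interest: $550.00 + $363.00 + $170.00 = $1,083.00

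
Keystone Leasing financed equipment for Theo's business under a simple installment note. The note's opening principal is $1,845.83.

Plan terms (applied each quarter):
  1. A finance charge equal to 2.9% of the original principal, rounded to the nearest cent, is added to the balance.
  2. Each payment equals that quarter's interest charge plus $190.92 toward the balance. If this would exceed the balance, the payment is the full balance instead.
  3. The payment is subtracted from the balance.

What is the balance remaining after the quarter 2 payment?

Quarter 1: $1,845.83 +$53.53 interest = $1,899.36; pay $244.45 → $1,654.91
Quarter 2: $1,654.91 +$53.53 interest = $1,708.44; pay $244.45 → $1,463.99

$1,463.99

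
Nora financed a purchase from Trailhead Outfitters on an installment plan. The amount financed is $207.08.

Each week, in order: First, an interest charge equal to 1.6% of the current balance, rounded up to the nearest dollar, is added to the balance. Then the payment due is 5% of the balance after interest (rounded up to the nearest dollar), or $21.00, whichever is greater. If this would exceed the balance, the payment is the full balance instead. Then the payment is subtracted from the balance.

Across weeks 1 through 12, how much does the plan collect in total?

$234.08

Week 1: $207.08 +$4.00 interest = $211.08; pay $21.00 → $190.08
Week 2: $190.08 +$4.00 interest = $194.08; pay $21.00 → $173.08
Week 3: $173.08 +$3.00 interest = $176.08; pay $21.00 → $155.08
Week 4: $155.08 +$3.00 interest = $158.08; pay $21.00 → $137.08
Week 5: $137.08 +$3.00 interest = $140.08; pay $21.00 → $119.08
Week 6: $119.08 +$2.00 interest = $121.08; pay $21.00 → $100.08
Week 7: $100.08 +$2.00 interest = $102.08; pay $21.00 → $81.08
Week 8: $81.08 +$2.00 interest = $83.08; pay $21.00 → $62.08
Week 9: $62.08 +$1.00 interest = $63.08; pay $21.00 → $42.08
Week 10: $42.08 +$1.00 interest = $43.08; pay $21.00 → $22.08
Week 11: $22.08 +$1.00 interest = $23.08; pay $21.00 → $2.08
Week 12: $2.08 +$1.00 interest = $3.08; pay $3.08 → $0.00
Total paid: $234.08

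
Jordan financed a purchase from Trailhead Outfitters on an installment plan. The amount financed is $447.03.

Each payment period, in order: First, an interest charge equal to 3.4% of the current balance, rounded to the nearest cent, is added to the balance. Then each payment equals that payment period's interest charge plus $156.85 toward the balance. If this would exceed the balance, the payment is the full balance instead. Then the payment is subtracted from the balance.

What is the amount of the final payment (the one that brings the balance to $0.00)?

Payment period 1: opening $447.03; interest $15.20 → $462.23; payment $172.05; balance $290.18
Payment period 2: opening $290.18; interest $9.87 → $300.05; payment $166.72; balance $133.33
Payment period 3: opening $133.33; interest $4.53 → $137.86; payment $137.86; balance $0.00

$137.86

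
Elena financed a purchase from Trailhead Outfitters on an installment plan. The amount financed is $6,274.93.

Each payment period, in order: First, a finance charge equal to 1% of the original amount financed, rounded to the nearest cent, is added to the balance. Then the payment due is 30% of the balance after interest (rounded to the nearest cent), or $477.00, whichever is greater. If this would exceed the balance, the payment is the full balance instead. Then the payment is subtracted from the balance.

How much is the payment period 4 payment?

$693.38

# | Opening | Interest | Payment | End bal
1 | $6,274.93 | $62.75 | $1,901.30 | $4,436.38
2 | $4,436.38 | $62.75 | $1,349.74 | $3,149.39
3 | $3,149.39 | $62.75 | $963.64 | $2,248.50
4 | $2,248.50 | $62.75 | $693.38 | $1,617.87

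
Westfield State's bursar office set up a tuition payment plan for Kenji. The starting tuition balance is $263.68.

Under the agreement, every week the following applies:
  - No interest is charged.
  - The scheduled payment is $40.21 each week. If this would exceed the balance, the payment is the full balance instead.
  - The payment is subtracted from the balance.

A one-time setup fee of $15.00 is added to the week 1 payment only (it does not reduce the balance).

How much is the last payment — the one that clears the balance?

Week 1: $263.68 − $40.21 (+ $15.00 fee) → $223.47
Week 2: $223.47 − $40.21 → $183.26
Week 3: $183.26 − $40.21 → $143.05
Week 4: $143.05 − $40.21 → $102.84
Week 5: $102.84 − $40.21 → $62.63
Week 6: $62.63 − $40.21 → $22.42
Week 7: $22.42 − $22.42 → $0.00

$22.42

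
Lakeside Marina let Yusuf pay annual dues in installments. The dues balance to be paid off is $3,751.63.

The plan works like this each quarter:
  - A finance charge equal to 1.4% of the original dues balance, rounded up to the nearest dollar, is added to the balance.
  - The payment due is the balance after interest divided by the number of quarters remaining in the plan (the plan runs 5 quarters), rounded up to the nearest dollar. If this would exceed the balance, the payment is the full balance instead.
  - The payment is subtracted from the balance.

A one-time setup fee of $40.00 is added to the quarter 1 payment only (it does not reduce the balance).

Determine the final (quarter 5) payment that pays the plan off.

$870.63

Quarter 1: $3,751.63 +$53.00 interest = $3,804.63; pay $761.00 (+ $40.00 fee) → $3,043.63
Quarter 2: $3,043.63 +$53.00 interest = $3,096.63; pay $775.00 → $2,321.63
Quarter 3: $2,321.63 +$53.00 interest = $2,374.63; pay $792.00 → $1,582.63
Quarter 4: $1,582.63 +$53.00 interest = $1,635.63; pay $818.00 → $817.63
Quarter 5: $817.63 +$53.00 interest = $870.63; pay $870.63 → $0.00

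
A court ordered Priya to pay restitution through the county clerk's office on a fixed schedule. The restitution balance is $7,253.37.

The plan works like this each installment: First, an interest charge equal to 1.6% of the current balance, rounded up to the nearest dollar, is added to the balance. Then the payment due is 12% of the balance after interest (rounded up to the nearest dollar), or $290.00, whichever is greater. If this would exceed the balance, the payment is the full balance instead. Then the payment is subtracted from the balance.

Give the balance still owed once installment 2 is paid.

# | Opening | Interest | Payment | End bal
1 | $7,253.37 | $117.00 | $885.00 | $6,485.37
2 | $6,485.37 | $104.00 | $791.00 | $5,798.37

$5,798.37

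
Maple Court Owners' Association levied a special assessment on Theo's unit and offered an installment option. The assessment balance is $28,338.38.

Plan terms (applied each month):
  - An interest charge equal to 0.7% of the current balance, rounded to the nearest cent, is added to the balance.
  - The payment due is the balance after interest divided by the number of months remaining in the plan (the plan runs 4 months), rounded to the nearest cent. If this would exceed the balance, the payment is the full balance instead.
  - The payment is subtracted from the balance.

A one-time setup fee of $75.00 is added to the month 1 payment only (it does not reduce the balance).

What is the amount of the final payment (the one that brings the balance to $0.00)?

Month 1: opening $28,338.38; interest $198.37 → $28,536.75; payment $7,134.19 (+ $75.00 fee); balance $21,402.56
Month 2: opening $21,402.56; interest $149.82 → $21,552.38; payment $7,184.13; balance $14,368.25
Month 3: opening $14,368.25; interest $100.58 → $14,468.83; payment $7,234.42; balance $7,234.41
Month 4: opening $7,234.41; interest $50.64 → $7,285.05; payment $7,285.05; balance $0.00

$7,285.05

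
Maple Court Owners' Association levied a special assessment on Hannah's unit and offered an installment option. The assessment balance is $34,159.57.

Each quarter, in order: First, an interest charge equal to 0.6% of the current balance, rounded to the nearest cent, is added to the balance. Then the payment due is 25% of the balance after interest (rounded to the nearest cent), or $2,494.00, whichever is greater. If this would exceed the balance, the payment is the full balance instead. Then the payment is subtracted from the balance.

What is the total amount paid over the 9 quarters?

Quarter 1: opening $34,159.57; interest $204.96 → $34,364.53; payment $8,591.13; balance $25,773.40
Quarter 2: opening $25,773.40; interest $154.64 → $25,928.04; payment $6,482.01; balance $19,446.03
Quarter 3: opening $19,446.03; interest $116.68 → $19,562.71; payment $4,890.68; balance $14,672.03
Quarter 4: opening $14,672.03; interest $88.03 → $14,760.06; payment $3,690.02; balance $11,070.04
Quarter 5: opening $11,070.04; interest $66.42 → $11,136.46; payment $2,784.12; balance $8,352.34
Quarter 6: opening $8,352.34; interest $50.11 → $8,402.45; payment $2,494.00; balance $5,908.45
Quarter 7: opening $5,908.45; interest $35.45 → $5,943.90; payment $2,494.00; balance $3,449.90
Quarter 8: opening $3,449.90; interest $20.70 → $3,470.60; payment $2,494.00; balance $976.60
Quarter 9: opening $976.60; interest $5.86 → $982.46; payment $982.46; balance $0.00
Total paid: $34,902.42

$34,902.42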